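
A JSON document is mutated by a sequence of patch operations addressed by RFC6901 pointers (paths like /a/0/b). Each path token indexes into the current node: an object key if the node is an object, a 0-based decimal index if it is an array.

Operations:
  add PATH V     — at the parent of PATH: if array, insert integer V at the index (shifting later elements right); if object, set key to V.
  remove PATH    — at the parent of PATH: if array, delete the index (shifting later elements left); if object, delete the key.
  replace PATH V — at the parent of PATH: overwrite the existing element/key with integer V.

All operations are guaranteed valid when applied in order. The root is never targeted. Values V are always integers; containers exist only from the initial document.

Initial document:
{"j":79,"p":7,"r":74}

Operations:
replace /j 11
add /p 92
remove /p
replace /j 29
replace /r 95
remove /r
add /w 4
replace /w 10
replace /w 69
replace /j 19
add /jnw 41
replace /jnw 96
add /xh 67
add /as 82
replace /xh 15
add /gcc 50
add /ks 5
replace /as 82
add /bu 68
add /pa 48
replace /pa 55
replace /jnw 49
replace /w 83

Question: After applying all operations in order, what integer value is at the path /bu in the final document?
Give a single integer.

Answer: 68

Derivation:
After op 1 (replace /j 11): {"j":11,"p":7,"r":74}
After op 2 (add /p 92): {"j":11,"p":92,"r":74}
After op 3 (remove /p): {"j":11,"r":74}
After op 4 (replace /j 29): {"j":29,"r":74}
After op 5 (replace /r 95): {"j":29,"r":95}
After op 6 (remove /r): {"j":29}
After op 7 (add /w 4): {"j":29,"w":4}
After op 8 (replace /w 10): {"j":29,"w":10}
After op 9 (replace /w 69): {"j":29,"w":69}
After op 10 (replace /j 19): {"j":19,"w":69}
After op 11 (add /jnw 41): {"j":19,"jnw":41,"w":69}
After op 12 (replace /jnw 96): {"j":19,"jnw":96,"w":69}
After op 13 (add /xh 67): {"j":19,"jnw":96,"w":69,"xh":67}
After op 14 (add /as 82): {"as":82,"j":19,"jnw":96,"w":69,"xh":67}
After op 15 (replace /xh 15): {"as":82,"j":19,"jnw":96,"w":69,"xh":15}
After op 16 (add /gcc 50): {"as":82,"gcc":50,"j":19,"jnw":96,"w":69,"xh":15}
After op 17 (add /ks 5): {"as":82,"gcc":50,"j":19,"jnw":96,"ks":5,"w":69,"xh":15}
After op 18 (replace /as 82): {"as":82,"gcc":50,"j":19,"jnw":96,"ks":5,"w":69,"xh":15}
After op 19 (add /bu 68): {"as":82,"bu":68,"gcc":50,"j":19,"jnw":96,"ks":5,"w":69,"xh":15}
After op 20 (add /pa 48): {"as":82,"bu":68,"gcc":50,"j":19,"jnw":96,"ks":5,"pa":48,"w":69,"xh":15}
After op 21 (replace /pa 55): {"as":82,"bu":68,"gcc":50,"j":19,"jnw":96,"ks":5,"pa":55,"w":69,"xh":15}
After op 22 (replace /jnw 49): {"as":82,"bu":68,"gcc":50,"j":19,"jnw":49,"ks":5,"pa":55,"w":69,"xh":15}
After op 23 (replace /w 83): {"as":82,"bu":68,"gcc":50,"j":19,"jnw":49,"ks":5,"pa":55,"w":83,"xh":15}
Value at /bu: 68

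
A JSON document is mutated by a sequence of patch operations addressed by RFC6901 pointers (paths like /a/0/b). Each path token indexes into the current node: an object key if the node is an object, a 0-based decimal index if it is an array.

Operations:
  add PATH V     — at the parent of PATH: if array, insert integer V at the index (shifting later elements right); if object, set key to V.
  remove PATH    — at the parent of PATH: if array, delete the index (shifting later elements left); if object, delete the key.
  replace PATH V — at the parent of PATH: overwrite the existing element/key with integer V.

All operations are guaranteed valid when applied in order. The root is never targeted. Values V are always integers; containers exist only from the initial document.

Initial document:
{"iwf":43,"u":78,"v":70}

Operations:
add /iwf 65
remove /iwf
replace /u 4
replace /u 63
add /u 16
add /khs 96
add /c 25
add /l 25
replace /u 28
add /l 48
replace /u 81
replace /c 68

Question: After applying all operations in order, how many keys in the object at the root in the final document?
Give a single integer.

Answer: 5

Derivation:
After op 1 (add /iwf 65): {"iwf":65,"u":78,"v":70}
After op 2 (remove /iwf): {"u":78,"v":70}
After op 3 (replace /u 4): {"u":4,"v":70}
After op 4 (replace /u 63): {"u":63,"v":70}
After op 5 (add /u 16): {"u":16,"v":70}
After op 6 (add /khs 96): {"khs":96,"u":16,"v":70}
After op 7 (add /c 25): {"c":25,"khs":96,"u":16,"v":70}
After op 8 (add /l 25): {"c":25,"khs":96,"l":25,"u":16,"v":70}
After op 9 (replace /u 28): {"c":25,"khs":96,"l":25,"u":28,"v":70}
After op 10 (add /l 48): {"c":25,"khs":96,"l":48,"u":28,"v":70}
After op 11 (replace /u 81): {"c":25,"khs":96,"l":48,"u":81,"v":70}
After op 12 (replace /c 68): {"c":68,"khs":96,"l":48,"u":81,"v":70}
Size at the root: 5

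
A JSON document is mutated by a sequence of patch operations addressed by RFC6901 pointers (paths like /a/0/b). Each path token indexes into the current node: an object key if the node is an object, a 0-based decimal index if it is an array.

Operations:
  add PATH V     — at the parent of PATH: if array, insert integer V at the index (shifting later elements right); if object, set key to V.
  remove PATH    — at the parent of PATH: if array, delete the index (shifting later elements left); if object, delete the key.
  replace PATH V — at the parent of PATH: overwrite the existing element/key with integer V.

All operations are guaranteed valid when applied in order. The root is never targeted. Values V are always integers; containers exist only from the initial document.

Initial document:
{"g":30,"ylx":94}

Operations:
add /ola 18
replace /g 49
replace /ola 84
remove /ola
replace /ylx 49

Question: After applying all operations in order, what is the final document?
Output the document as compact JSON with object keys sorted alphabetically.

Answer: {"g":49,"ylx":49}

Derivation:
After op 1 (add /ola 18): {"g":30,"ola":18,"ylx":94}
After op 2 (replace /g 49): {"g":49,"ola":18,"ylx":94}
After op 3 (replace /ola 84): {"g":49,"ola":84,"ylx":94}
After op 4 (remove /ola): {"g":49,"ylx":94}
After op 5 (replace /ylx 49): {"g":49,"ylx":49}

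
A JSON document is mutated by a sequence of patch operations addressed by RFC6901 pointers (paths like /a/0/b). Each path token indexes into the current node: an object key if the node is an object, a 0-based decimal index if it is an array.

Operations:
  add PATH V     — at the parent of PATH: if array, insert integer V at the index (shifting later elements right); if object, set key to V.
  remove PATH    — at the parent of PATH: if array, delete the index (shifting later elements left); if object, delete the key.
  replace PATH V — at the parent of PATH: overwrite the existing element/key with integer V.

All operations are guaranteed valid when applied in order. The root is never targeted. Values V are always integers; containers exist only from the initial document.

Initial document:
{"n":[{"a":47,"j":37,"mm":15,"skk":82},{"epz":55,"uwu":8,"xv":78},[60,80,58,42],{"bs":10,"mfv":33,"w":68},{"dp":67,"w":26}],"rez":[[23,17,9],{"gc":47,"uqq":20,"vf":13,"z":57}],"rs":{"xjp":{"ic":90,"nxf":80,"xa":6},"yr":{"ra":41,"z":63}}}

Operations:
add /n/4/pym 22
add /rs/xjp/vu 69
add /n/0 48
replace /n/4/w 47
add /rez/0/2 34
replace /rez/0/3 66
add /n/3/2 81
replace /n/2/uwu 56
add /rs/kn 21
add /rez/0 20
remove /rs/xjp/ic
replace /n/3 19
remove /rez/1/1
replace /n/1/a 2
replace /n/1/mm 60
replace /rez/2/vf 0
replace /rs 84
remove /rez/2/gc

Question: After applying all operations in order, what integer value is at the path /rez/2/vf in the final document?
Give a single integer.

Answer: 0

Derivation:
After op 1 (add /n/4/pym 22): {"n":[{"a":47,"j":37,"mm":15,"skk":82},{"epz":55,"uwu":8,"xv":78},[60,80,58,42],{"bs":10,"mfv":33,"w":68},{"dp":67,"pym":22,"w":26}],"rez":[[23,17,9],{"gc":47,"uqq":20,"vf":13,"z":57}],"rs":{"xjp":{"ic":90,"nxf":80,"xa":6},"yr":{"ra":41,"z":63}}}
After op 2 (add /rs/xjp/vu 69): {"n":[{"a":47,"j":37,"mm":15,"skk":82},{"epz":55,"uwu":8,"xv":78},[60,80,58,42],{"bs":10,"mfv":33,"w":68},{"dp":67,"pym":22,"w":26}],"rez":[[23,17,9],{"gc":47,"uqq":20,"vf":13,"z":57}],"rs":{"xjp":{"ic":90,"nxf":80,"vu":69,"xa":6},"yr":{"ra":41,"z":63}}}
After op 3 (add /n/0 48): {"n":[48,{"a":47,"j":37,"mm":15,"skk":82},{"epz":55,"uwu":8,"xv":78},[60,80,58,42],{"bs":10,"mfv":33,"w":68},{"dp":67,"pym":22,"w":26}],"rez":[[23,17,9],{"gc":47,"uqq":20,"vf":13,"z":57}],"rs":{"xjp":{"ic":90,"nxf":80,"vu":69,"xa":6},"yr":{"ra":41,"z":63}}}
After op 4 (replace /n/4/w 47): {"n":[48,{"a":47,"j":37,"mm":15,"skk":82},{"epz":55,"uwu":8,"xv":78},[60,80,58,42],{"bs":10,"mfv":33,"w":47},{"dp":67,"pym":22,"w":26}],"rez":[[23,17,9],{"gc":47,"uqq":20,"vf":13,"z":57}],"rs":{"xjp":{"ic":90,"nxf":80,"vu":69,"xa":6},"yr":{"ra":41,"z":63}}}
After op 5 (add /rez/0/2 34): {"n":[48,{"a":47,"j":37,"mm":15,"skk":82},{"epz":55,"uwu":8,"xv":78},[60,80,58,42],{"bs":10,"mfv":33,"w":47},{"dp":67,"pym":22,"w":26}],"rez":[[23,17,34,9],{"gc":47,"uqq":20,"vf":13,"z":57}],"rs":{"xjp":{"ic":90,"nxf":80,"vu":69,"xa":6},"yr":{"ra":41,"z":63}}}
After op 6 (replace /rez/0/3 66): {"n":[48,{"a":47,"j":37,"mm":15,"skk":82},{"epz":55,"uwu":8,"xv":78},[60,80,58,42],{"bs":10,"mfv":33,"w":47},{"dp":67,"pym":22,"w":26}],"rez":[[23,17,34,66],{"gc":47,"uqq":20,"vf":13,"z":57}],"rs":{"xjp":{"ic":90,"nxf":80,"vu":69,"xa":6},"yr":{"ra":41,"z":63}}}
After op 7 (add /n/3/2 81): {"n":[48,{"a":47,"j":37,"mm":15,"skk":82},{"epz":55,"uwu":8,"xv":78},[60,80,81,58,42],{"bs":10,"mfv":33,"w":47},{"dp":67,"pym":22,"w":26}],"rez":[[23,17,34,66],{"gc":47,"uqq":20,"vf":13,"z":57}],"rs":{"xjp":{"ic":90,"nxf":80,"vu":69,"xa":6},"yr":{"ra":41,"z":63}}}
After op 8 (replace /n/2/uwu 56): {"n":[48,{"a":47,"j":37,"mm":15,"skk":82},{"epz":55,"uwu":56,"xv":78},[60,80,81,58,42],{"bs":10,"mfv":33,"w":47},{"dp":67,"pym":22,"w":26}],"rez":[[23,17,34,66],{"gc":47,"uqq":20,"vf":13,"z":57}],"rs":{"xjp":{"ic":90,"nxf":80,"vu":69,"xa":6},"yr":{"ra":41,"z":63}}}
After op 9 (add /rs/kn 21): {"n":[48,{"a":47,"j":37,"mm":15,"skk":82},{"epz":55,"uwu":56,"xv":78},[60,80,81,58,42],{"bs":10,"mfv":33,"w":47},{"dp":67,"pym":22,"w":26}],"rez":[[23,17,34,66],{"gc":47,"uqq":20,"vf":13,"z":57}],"rs":{"kn":21,"xjp":{"ic":90,"nxf":80,"vu":69,"xa":6},"yr":{"ra":41,"z":63}}}
After op 10 (add /rez/0 20): {"n":[48,{"a":47,"j":37,"mm":15,"skk":82},{"epz":55,"uwu":56,"xv":78},[60,80,81,58,42],{"bs":10,"mfv":33,"w":47},{"dp":67,"pym":22,"w":26}],"rez":[20,[23,17,34,66],{"gc":47,"uqq":20,"vf":13,"z":57}],"rs":{"kn":21,"xjp":{"ic":90,"nxf":80,"vu":69,"xa":6},"yr":{"ra":41,"z":63}}}
After op 11 (remove /rs/xjp/ic): {"n":[48,{"a":47,"j":37,"mm":15,"skk":82},{"epz":55,"uwu":56,"xv":78},[60,80,81,58,42],{"bs":10,"mfv":33,"w":47},{"dp":67,"pym":22,"w":26}],"rez":[20,[23,17,34,66],{"gc":47,"uqq":20,"vf":13,"z":57}],"rs":{"kn":21,"xjp":{"nxf":80,"vu":69,"xa":6},"yr":{"ra":41,"z":63}}}
After op 12 (replace /n/3 19): {"n":[48,{"a":47,"j":37,"mm":15,"skk":82},{"epz":55,"uwu":56,"xv":78},19,{"bs":10,"mfv":33,"w":47},{"dp":67,"pym":22,"w":26}],"rez":[20,[23,17,34,66],{"gc":47,"uqq":20,"vf":13,"z":57}],"rs":{"kn":21,"xjp":{"nxf":80,"vu":69,"xa":6},"yr":{"ra":41,"z":63}}}
After op 13 (remove /rez/1/1): {"n":[48,{"a":47,"j":37,"mm":15,"skk":82},{"epz":55,"uwu":56,"xv":78},19,{"bs":10,"mfv":33,"w":47},{"dp":67,"pym":22,"w":26}],"rez":[20,[23,34,66],{"gc":47,"uqq":20,"vf":13,"z":57}],"rs":{"kn":21,"xjp":{"nxf":80,"vu":69,"xa":6},"yr":{"ra":41,"z":63}}}
After op 14 (replace /n/1/a 2): {"n":[48,{"a":2,"j":37,"mm":15,"skk":82},{"epz":55,"uwu":56,"xv":78},19,{"bs":10,"mfv":33,"w":47},{"dp":67,"pym":22,"w":26}],"rez":[20,[23,34,66],{"gc":47,"uqq":20,"vf":13,"z":57}],"rs":{"kn":21,"xjp":{"nxf":80,"vu":69,"xa":6},"yr":{"ra":41,"z":63}}}
After op 15 (replace /n/1/mm 60): {"n":[48,{"a":2,"j":37,"mm":60,"skk":82},{"epz":55,"uwu":56,"xv":78},19,{"bs":10,"mfv":33,"w":47},{"dp":67,"pym":22,"w":26}],"rez":[20,[23,34,66],{"gc":47,"uqq":20,"vf":13,"z":57}],"rs":{"kn":21,"xjp":{"nxf":80,"vu":69,"xa":6},"yr":{"ra":41,"z":63}}}
After op 16 (replace /rez/2/vf 0): {"n":[48,{"a":2,"j":37,"mm":60,"skk":82},{"epz":55,"uwu":56,"xv":78},19,{"bs":10,"mfv":33,"w":47},{"dp":67,"pym":22,"w":26}],"rez":[20,[23,34,66],{"gc":47,"uqq":20,"vf":0,"z":57}],"rs":{"kn":21,"xjp":{"nxf":80,"vu":69,"xa":6},"yr":{"ra":41,"z":63}}}
After op 17 (replace /rs 84): {"n":[48,{"a":2,"j":37,"mm":60,"skk":82},{"epz":55,"uwu":56,"xv":78},19,{"bs":10,"mfv":33,"w":47},{"dp":67,"pym":22,"w":26}],"rez":[20,[23,34,66],{"gc":47,"uqq":20,"vf":0,"z":57}],"rs":84}
After op 18 (remove /rez/2/gc): {"n":[48,{"a":2,"j":37,"mm":60,"skk":82},{"epz":55,"uwu":56,"xv":78},19,{"bs":10,"mfv":33,"w":47},{"dp":67,"pym":22,"w":26}],"rez":[20,[23,34,66],{"uqq":20,"vf":0,"z":57}],"rs":84}
Value at /rez/2/vf: 0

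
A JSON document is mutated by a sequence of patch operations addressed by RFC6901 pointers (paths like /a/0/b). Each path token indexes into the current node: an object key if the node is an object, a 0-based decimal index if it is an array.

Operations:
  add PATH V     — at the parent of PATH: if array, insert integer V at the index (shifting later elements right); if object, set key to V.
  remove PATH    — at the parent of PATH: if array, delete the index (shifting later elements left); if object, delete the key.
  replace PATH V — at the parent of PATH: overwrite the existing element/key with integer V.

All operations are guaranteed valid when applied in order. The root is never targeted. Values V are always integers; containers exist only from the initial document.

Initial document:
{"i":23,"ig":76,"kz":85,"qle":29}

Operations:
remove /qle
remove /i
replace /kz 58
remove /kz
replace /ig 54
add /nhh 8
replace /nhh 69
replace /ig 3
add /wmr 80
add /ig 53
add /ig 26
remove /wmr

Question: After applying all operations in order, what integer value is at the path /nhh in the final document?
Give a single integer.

After op 1 (remove /qle): {"i":23,"ig":76,"kz":85}
After op 2 (remove /i): {"ig":76,"kz":85}
After op 3 (replace /kz 58): {"ig":76,"kz":58}
After op 4 (remove /kz): {"ig":76}
After op 5 (replace /ig 54): {"ig":54}
After op 6 (add /nhh 8): {"ig":54,"nhh":8}
After op 7 (replace /nhh 69): {"ig":54,"nhh":69}
After op 8 (replace /ig 3): {"ig":3,"nhh":69}
After op 9 (add /wmr 80): {"ig":3,"nhh":69,"wmr":80}
After op 10 (add /ig 53): {"ig":53,"nhh":69,"wmr":80}
After op 11 (add /ig 26): {"ig":26,"nhh":69,"wmr":80}
After op 12 (remove /wmr): {"ig":26,"nhh":69}
Value at /nhh: 69

Answer: 69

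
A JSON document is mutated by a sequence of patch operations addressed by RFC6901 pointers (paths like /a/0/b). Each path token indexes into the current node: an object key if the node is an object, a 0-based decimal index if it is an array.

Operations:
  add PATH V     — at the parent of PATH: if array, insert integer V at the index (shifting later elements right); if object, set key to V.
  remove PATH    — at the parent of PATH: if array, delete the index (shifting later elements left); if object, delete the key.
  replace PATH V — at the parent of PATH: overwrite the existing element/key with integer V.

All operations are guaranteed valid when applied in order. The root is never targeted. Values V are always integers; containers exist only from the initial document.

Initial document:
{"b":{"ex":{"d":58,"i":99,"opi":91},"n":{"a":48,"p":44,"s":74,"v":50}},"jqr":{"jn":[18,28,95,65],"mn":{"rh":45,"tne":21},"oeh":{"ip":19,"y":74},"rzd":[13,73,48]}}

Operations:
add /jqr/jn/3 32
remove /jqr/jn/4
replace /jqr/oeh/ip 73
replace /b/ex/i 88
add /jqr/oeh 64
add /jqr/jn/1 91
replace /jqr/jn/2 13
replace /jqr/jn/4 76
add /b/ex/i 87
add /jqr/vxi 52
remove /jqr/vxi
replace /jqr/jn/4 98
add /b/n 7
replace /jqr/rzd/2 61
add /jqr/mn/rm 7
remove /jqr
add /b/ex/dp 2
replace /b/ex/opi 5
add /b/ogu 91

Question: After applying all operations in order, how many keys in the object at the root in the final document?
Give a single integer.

Answer: 1

Derivation:
After op 1 (add /jqr/jn/3 32): {"b":{"ex":{"d":58,"i":99,"opi":91},"n":{"a":48,"p":44,"s":74,"v":50}},"jqr":{"jn":[18,28,95,32,65],"mn":{"rh":45,"tne":21},"oeh":{"ip":19,"y":74},"rzd":[13,73,48]}}
After op 2 (remove /jqr/jn/4): {"b":{"ex":{"d":58,"i":99,"opi":91},"n":{"a":48,"p":44,"s":74,"v":50}},"jqr":{"jn":[18,28,95,32],"mn":{"rh":45,"tne":21},"oeh":{"ip":19,"y":74},"rzd":[13,73,48]}}
After op 3 (replace /jqr/oeh/ip 73): {"b":{"ex":{"d":58,"i":99,"opi":91},"n":{"a":48,"p":44,"s":74,"v":50}},"jqr":{"jn":[18,28,95,32],"mn":{"rh":45,"tne":21},"oeh":{"ip":73,"y":74},"rzd":[13,73,48]}}
After op 4 (replace /b/ex/i 88): {"b":{"ex":{"d":58,"i":88,"opi":91},"n":{"a":48,"p":44,"s":74,"v":50}},"jqr":{"jn":[18,28,95,32],"mn":{"rh":45,"tne":21},"oeh":{"ip":73,"y":74},"rzd":[13,73,48]}}
After op 5 (add /jqr/oeh 64): {"b":{"ex":{"d":58,"i":88,"opi":91},"n":{"a":48,"p":44,"s":74,"v":50}},"jqr":{"jn":[18,28,95,32],"mn":{"rh":45,"tne":21},"oeh":64,"rzd":[13,73,48]}}
After op 6 (add /jqr/jn/1 91): {"b":{"ex":{"d":58,"i":88,"opi":91},"n":{"a":48,"p":44,"s":74,"v":50}},"jqr":{"jn":[18,91,28,95,32],"mn":{"rh":45,"tne":21},"oeh":64,"rzd":[13,73,48]}}
After op 7 (replace /jqr/jn/2 13): {"b":{"ex":{"d":58,"i":88,"opi":91},"n":{"a":48,"p":44,"s":74,"v":50}},"jqr":{"jn":[18,91,13,95,32],"mn":{"rh":45,"tne":21},"oeh":64,"rzd":[13,73,48]}}
After op 8 (replace /jqr/jn/4 76): {"b":{"ex":{"d":58,"i":88,"opi":91},"n":{"a":48,"p":44,"s":74,"v":50}},"jqr":{"jn":[18,91,13,95,76],"mn":{"rh":45,"tne":21},"oeh":64,"rzd":[13,73,48]}}
After op 9 (add /b/ex/i 87): {"b":{"ex":{"d":58,"i":87,"opi":91},"n":{"a":48,"p":44,"s":74,"v":50}},"jqr":{"jn":[18,91,13,95,76],"mn":{"rh":45,"tne":21},"oeh":64,"rzd":[13,73,48]}}
After op 10 (add /jqr/vxi 52): {"b":{"ex":{"d":58,"i":87,"opi":91},"n":{"a":48,"p":44,"s":74,"v":50}},"jqr":{"jn":[18,91,13,95,76],"mn":{"rh":45,"tne":21},"oeh":64,"rzd":[13,73,48],"vxi":52}}
After op 11 (remove /jqr/vxi): {"b":{"ex":{"d":58,"i":87,"opi":91},"n":{"a":48,"p":44,"s":74,"v":50}},"jqr":{"jn":[18,91,13,95,76],"mn":{"rh":45,"tne":21},"oeh":64,"rzd":[13,73,48]}}
After op 12 (replace /jqr/jn/4 98): {"b":{"ex":{"d":58,"i":87,"opi":91},"n":{"a":48,"p":44,"s":74,"v":50}},"jqr":{"jn":[18,91,13,95,98],"mn":{"rh":45,"tne":21},"oeh":64,"rzd":[13,73,48]}}
After op 13 (add /b/n 7): {"b":{"ex":{"d":58,"i":87,"opi":91},"n":7},"jqr":{"jn":[18,91,13,95,98],"mn":{"rh":45,"tne":21},"oeh":64,"rzd":[13,73,48]}}
After op 14 (replace /jqr/rzd/2 61): {"b":{"ex":{"d":58,"i":87,"opi":91},"n":7},"jqr":{"jn":[18,91,13,95,98],"mn":{"rh":45,"tne":21},"oeh":64,"rzd":[13,73,61]}}
After op 15 (add /jqr/mn/rm 7): {"b":{"ex":{"d":58,"i":87,"opi":91},"n":7},"jqr":{"jn":[18,91,13,95,98],"mn":{"rh":45,"rm":7,"tne":21},"oeh":64,"rzd":[13,73,61]}}
After op 16 (remove /jqr): {"b":{"ex":{"d":58,"i":87,"opi":91},"n":7}}
After op 17 (add /b/ex/dp 2): {"b":{"ex":{"d":58,"dp":2,"i":87,"opi":91},"n":7}}
After op 18 (replace /b/ex/opi 5): {"b":{"ex":{"d":58,"dp":2,"i":87,"opi":5},"n":7}}
After op 19 (add /b/ogu 91): {"b":{"ex":{"d":58,"dp":2,"i":87,"opi":5},"n":7,"ogu":91}}
Size at the root: 1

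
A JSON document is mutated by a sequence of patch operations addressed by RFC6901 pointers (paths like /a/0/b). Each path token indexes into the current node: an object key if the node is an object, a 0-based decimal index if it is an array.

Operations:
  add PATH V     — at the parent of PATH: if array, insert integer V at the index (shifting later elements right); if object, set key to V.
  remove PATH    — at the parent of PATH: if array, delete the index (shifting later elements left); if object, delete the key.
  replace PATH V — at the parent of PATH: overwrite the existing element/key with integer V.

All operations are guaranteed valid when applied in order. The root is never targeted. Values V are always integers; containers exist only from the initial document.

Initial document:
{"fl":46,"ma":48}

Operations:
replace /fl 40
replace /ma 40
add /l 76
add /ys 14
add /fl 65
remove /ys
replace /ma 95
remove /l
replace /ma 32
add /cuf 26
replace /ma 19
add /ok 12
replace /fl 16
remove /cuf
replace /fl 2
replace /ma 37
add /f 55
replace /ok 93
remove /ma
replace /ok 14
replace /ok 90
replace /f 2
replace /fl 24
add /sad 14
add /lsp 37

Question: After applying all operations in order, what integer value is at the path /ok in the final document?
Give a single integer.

After op 1 (replace /fl 40): {"fl":40,"ma":48}
After op 2 (replace /ma 40): {"fl":40,"ma":40}
After op 3 (add /l 76): {"fl":40,"l":76,"ma":40}
After op 4 (add /ys 14): {"fl":40,"l":76,"ma":40,"ys":14}
After op 5 (add /fl 65): {"fl":65,"l":76,"ma":40,"ys":14}
After op 6 (remove /ys): {"fl":65,"l":76,"ma":40}
After op 7 (replace /ma 95): {"fl":65,"l":76,"ma":95}
After op 8 (remove /l): {"fl":65,"ma":95}
After op 9 (replace /ma 32): {"fl":65,"ma":32}
After op 10 (add /cuf 26): {"cuf":26,"fl":65,"ma":32}
After op 11 (replace /ma 19): {"cuf":26,"fl":65,"ma":19}
After op 12 (add /ok 12): {"cuf":26,"fl":65,"ma":19,"ok":12}
After op 13 (replace /fl 16): {"cuf":26,"fl":16,"ma":19,"ok":12}
After op 14 (remove /cuf): {"fl":16,"ma":19,"ok":12}
After op 15 (replace /fl 2): {"fl":2,"ma":19,"ok":12}
After op 16 (replace /ma 37): {"fl":2,"ma":37,"ok":12}
After op 17 (add /f 55): {"f":55,"fl":2,"ma":37,"ok":12}
After op 18 (replace /ok 93): {"f":55,"fl":2,"ma":37,"ok":93}
After op 19 (remove /ma): {"f":55,"fl":2,"ok":93}
After op 20 (replace /ok 14): {"f":55,"fl":2,"ok":14}
After op 21 (replace /ok 90): {"f":55,"fl":2,"ok":90}
After op 22 (replace /f 2): {"f":2,"fl":2,"ok":90}
After op 23 (replace /fl 24): {"f":2,"fl":24,"ok":90}
After op 24 (add /sad 14): {"f":2,"fl":24,"ok":90,"sad":14}
After op 25 (add /lsp 37): {"f":2,"fl":24,"lsp":37,"ok":90,"sad":14}
Value at /ok: 90

Answer: 90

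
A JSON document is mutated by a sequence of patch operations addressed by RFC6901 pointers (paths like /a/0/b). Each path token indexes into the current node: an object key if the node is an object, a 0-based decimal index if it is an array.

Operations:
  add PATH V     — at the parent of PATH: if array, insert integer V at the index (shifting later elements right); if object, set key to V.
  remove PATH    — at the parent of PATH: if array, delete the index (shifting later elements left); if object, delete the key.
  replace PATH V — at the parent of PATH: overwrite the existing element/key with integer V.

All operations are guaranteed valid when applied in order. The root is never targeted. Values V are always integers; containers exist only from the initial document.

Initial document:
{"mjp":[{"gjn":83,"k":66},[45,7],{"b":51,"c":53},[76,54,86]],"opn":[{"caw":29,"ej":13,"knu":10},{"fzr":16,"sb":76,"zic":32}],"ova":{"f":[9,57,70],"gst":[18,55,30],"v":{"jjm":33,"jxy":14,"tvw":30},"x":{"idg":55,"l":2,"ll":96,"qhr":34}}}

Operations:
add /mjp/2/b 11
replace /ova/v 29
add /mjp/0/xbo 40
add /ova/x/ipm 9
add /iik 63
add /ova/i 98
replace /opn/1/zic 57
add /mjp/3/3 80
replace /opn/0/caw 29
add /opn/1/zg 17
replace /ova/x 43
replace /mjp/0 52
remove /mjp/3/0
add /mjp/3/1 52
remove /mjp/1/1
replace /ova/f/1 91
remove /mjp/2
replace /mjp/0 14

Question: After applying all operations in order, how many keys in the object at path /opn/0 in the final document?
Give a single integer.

Answer: 3

Derivation:
After op 1 (add /mjp/2/b 11): {"mjp":[{"gjn":83,"k":66},[45,7],{"b":11,"c":53},[76,54,86]],"opn":[{"caw":29,"ej":13,"knu":10},{"fzr":16,"sb":76,"zic":32}],"ova":{"f":[9,57,70],"gst":[18,55,30],"v":{"jjm":33,"jxy":14,"tvw":30},"x":{"idg":55,"l":2,"ll":96,"qhr":34}}}
After op 2 (replace /ova/v 29): {"mjp":[{"gjn":83,"k":66},[45,7],{"b":11,"c":53},[76,54,86]],"opn":[{"caw":29,"ej":13,"knu":10},{"fzr":16,"sb":76,"zic":32}],"ova":{"f":[9,57,70],"gst":[18,55,30],"v":29,"x":{"idg":55,"l":2,"ll":96,"qhr":34}}}
After op 3 (add /mjp/0/xbo 40): {"mjp":[{"gjn":83,"k":66,"xbo":40},[45,7],{"b":11,"c":53},[76,54,86]],"opn":[{"caw":29,"ej":13,"knu":10},{"fzr":16,"sb":76,"zic":32}],"ova":{"f":[9,57,70],"gst":[18,55,30],"v":29,"x":{"idg":55,"l":2,"ll":96,"qhr":34}}}
After op 4 (add /ova/x/ipm 9): {"mjp":[{"gjn":83,"k":66,"xbo":40},[45,7],{"b":11,"c":53},[76,54,86]],"opn":[{"caw":29,"ej":13,"knu":10},{"fzr":16,"sb":76,"zic":32}],"ova":{"f":[9,57,70],"gst":[18,55,30],"v":29,"x":{"idg":55,"ipm":9,"l":2,"ll":96,"qhr":34}}}
After op 5 (add /iik 63): {"iik":63,"mjp":[{"gjn":83,"k":66,"xbo":40},[45,7],{"b":11,"c":53},[76,54,86]],"opn":[{"caw":29,"ej":13,"knu":10},{"fzr":16,"sb":76,"zic":32}],"ova":{"f":[9,57,70],"gst":[18,55,30],"v":29,"x":{"idg":55,"ipm":9,"l":2,"ll":96,"qhr":34}}}
After op 6 (add /ova/i 98): {"iik":63,"mjp":[{"gjn":83,"k":66,"xbo":40},[45,7],{"b":11,"c":53},[76,54,86]],"opn":[{"caw":29,"ej":13,"knu":10},{"fzr":16,"sb":76,"zic":32}],"ova":{"f":[9,57,70],"gst":[18,55,30],"i":98,"v":29,"x":{"idg":55,"ipm":9,"l":2,"ll":96,"qhr":34}}}
After op 7 (replace /opn/1/zic 57): {"iik":63,"mjp":[{"gjn":83,"k":66,"xbo":40},[45,7],{"b":11,"c":53},[76,54,86]],"opn":[{"caw":29,"ej":13,"knu":10},{"fzr":16,"sb":76,"zic":57}],"ova":{"f":[9,57,70],"gst":[18,55,30],"i":98,"v":29,"x":{"idg":55,"ipm":9,"l":2,"ll":96,"qhr":34}}}
After op 8 (add /mjp/3/3 80): {"iik":63,"mjp":[{"gjn":83,"k":66,"xbo":40},[45,7],{"b":11,"c":53},[76,54,86,80]],"opn":[{"caw":29,"ej":13,"knu":10},{"fzr":16,"sb":76,"zic":57}],"ova":{"f":[9,57,70],"gst":[18,55,30],"i":98,"v":29,"x":{"idg":55,"ipm":9,"l":2,"ll":96,"qhr":34}}}
After op 9 (replace /opn/0/caw 29): {"iik":63,"mjp":[{"gjn":83,"k":66,"xbo":40},[45,7],{"b":11,"c":53},[76,54,86,80]],"opn":[{"caw":29,"ej":13,"knu":10},{"fzr":16,"sb":76,"zic":57}],"ova":{"f":[9,57,70],"gst":[18,55,30],"i":98,"v":29,"x":{"idg":55,"ipm":9,"l":2,"ll":96,"qhr":34}}}
After op 10 (add /opn/1/zg 17): {"iik":63,"mjp":[{"gjn":83,"k":66,"xbo":40},[45,7],{"b":11,"c":53},[76,54,86,80]],"opn":[{"caw":29,"ej":13,"knu":10},{"fzr":16,"sb":76,"zg":17,"zic":57}],"ova":{"f":[9,57,70],"gst":[18,55,30],"i":98,"v":29,"x":{"idg":55,"ipm":9,"l":2,"ll":96,"qhr":34}}}
After op 11 (replace /ova/x 43): {"iik":63,"mjp":[{"gjn":83,"k":66,"xbo":40},[45,7],{"b":11,"c":53},[76,54,86,80]],"opn":[{"caw":29,"ej":13,"knu":10},{"fzr":16,"sb":76,"zg":17,"zic":57}],"ova":{"f":[9,57,70],"gst":[18,55,30],"i":98,"v":29,"x":43}}
After op 12 (replace /mjp/0 52): {"iik":63,"mjp":[52,[45,7],{"b":11,"c":53},[76,54,86,80]],"opn":[{"caw":29,"ej":13,"knu":10},{"fzr":16,"sb":76,"zg":17,"zic":57}],"ova":{"f":[9,57,70],"gst":[18,55,30],"i":98,"v":29,"x":43}}
After op 13 (remove /mjp/3/0): {"iik":63,"mjp":[52,[45,7],{"b":11,"c":53},[54,86,80]],"opn":[{"caw":29,"ej":13,"knu":10},{"fzr":16,"sb":76,"zg":17,"zic":57}],"ova":{"f":[9,57,70],"gst":[18,55,30],"i":98,"v":29,"x":43}}
After op 14 (add /mjp/3/1 52): {"iik":63,"mjp":[52,[45,7],{"b":11,"c":53},[54,52,86,80]],"opn":[{"caw":29,"ej":13,"knu":10},{"fzr":16,"sb":76,"zg":17,"zic":57}],"ova":{"f":[9,57,70],"gst":[18,55,30],"i":98,"v":29,"x":43}}
After op 15 (remove /mjp/1/1): {"iik":63,"mjp":[52,[45],{"b":11,"c":53},[54,52,86,80]],"opn":[{"caw":29,"ej":13,"knu":10},{"fzr":16,"sb":76,"zg":17,"zic":57}],"ova":{"f":[9,57,70],"gst":[18,55,30],"i":98,"v":29,"x":43}}
After op 16 (replace /ova/f/1 91): {"iik":63,"mjp":[52,[45],{"b":11,"c":53},[54,52,86,80]],"opn":[{"caw":29,"ej":13,"knu":10},{"fzr":16,"sb":76,"zg":17,"zic":57}],"ova":{"f":[9,91,70],"gst":[18,55,30],"i":98,"v":29,"x":43}}
After op 17 (remove /mjp/2): {"iik":63,"mjp":[52,[45],[54,52,86,80]],"opn":[{"caw":29,"ej":13,"knu":10},{"fzr":16,"sb":76,"zg":17,"zic":57}],"ova":{"f":[9,91,70],"gst":[18,55,30],"i":98,"v":29,"x":43}}
After op 18 (replace /mjp/0 14): {"iik":63,"mjp":[14,[45],[54,52,86,80]],"opn":[{"caw":29,"ej":13,"knu":10},{"fzr":16,"sb":76,"zg":17,"zic":57}],"ova":{"f":[9,91,70],"gst":[18,55,30],"i":98,"v":29,"x":43}}
Size at path /opn/0: 3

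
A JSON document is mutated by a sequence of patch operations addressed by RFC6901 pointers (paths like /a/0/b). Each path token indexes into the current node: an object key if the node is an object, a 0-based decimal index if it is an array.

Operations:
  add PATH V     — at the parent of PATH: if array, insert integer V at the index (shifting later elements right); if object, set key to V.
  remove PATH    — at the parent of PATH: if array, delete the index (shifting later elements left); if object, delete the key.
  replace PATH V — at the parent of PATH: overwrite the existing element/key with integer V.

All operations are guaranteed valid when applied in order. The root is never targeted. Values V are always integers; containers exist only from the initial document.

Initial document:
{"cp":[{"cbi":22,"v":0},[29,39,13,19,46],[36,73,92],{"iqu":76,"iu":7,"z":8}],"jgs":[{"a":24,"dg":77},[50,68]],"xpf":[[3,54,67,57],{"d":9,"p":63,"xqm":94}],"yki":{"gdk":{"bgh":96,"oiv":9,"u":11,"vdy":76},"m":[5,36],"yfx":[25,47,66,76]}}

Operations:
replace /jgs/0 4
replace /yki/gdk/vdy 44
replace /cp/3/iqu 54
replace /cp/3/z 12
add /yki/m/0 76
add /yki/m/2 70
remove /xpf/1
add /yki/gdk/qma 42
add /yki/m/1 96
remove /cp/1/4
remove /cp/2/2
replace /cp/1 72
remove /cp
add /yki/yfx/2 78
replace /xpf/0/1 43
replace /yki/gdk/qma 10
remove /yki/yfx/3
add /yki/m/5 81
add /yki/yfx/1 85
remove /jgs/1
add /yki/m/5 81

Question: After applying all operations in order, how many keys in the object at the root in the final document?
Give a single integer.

After op 1 (replace /jgs/0 4): {"cp":[{"cbi":22,"v":0},[29,39,13,19,46],[36,73,92],{"iqu":76,"iu":7,"z":8}],"jgs":[4,[50,68]],"xpf":[[3,54,67,57],{"d":9,"p":63,"xqm":94}],"yki":{"gdk":{"bgh":96,"oiv":9,"u":11,"vdy":76},"m":[5,36],"yfx":[25,47,66,76]}}
After op 2 (replace /yki/gdk/vdy 44): {"cp":[{"cbi":22,"v":0},[29,39,13,19,46],[36,73,92],{"iqu":76,"iu":7,"z":8}],"jgs":[4,[50,68]],"xpf":[[3,54,67,57],{"d":9,"p":63,"xqm":94}],"yki":{"gdk":{"bgh":96,"oiv":9,"u":11,"vdy":44},"m":[5,36],"yfx":[25,47,66,76]}}
After op 3 (replace /cp/3/iqu 54): {"cp":[{"cbi":22,"v":0},[29,39,13,19,46],[36,73,92],{"iqu":54,"iu":7,"z":8}],"jgs":[4,[50,68]],"xpf":[[3,54,67,57],{"d":9,"p":63,"xqm":94}],"yki":{"gdk":{"bgh":96,"oiv":9,"u":11,"vdy":44},"m":[5,36],"yfx":[25,47,66,76]}}
After op 4 (replace /cp/3/z 12): {"cp":[{"cbi":22,"v":0},[29,39,13,19,46],[36,73,92],{"iqu":54,"iu":7,"z":12}],"jgs":[4,[50,68]],"xpf":[[3,54,67,57],{"d":9,"p":63,"xqm":94}],"yki":{"gdk":{"bgh":96,"oiv":9,"u":11,"vdy":44},"m":[5,36],"yfx":[25,47,66,76]}}
After op 5 (add /yki/m/0 76): {"cp":[{"cbi":22,"v":0},[29,39,13,19,46],[36,73,92],{"iqu":54,"iu":7,"z":12}],"jgs":[4,[50,68]],"xpf":[[3,54,67,57],{"d":9,"p":63,"xqm":94}],"yki":{"gdk":{"bgh":96,"oiv":9,"u":11,"vdy":44},"m":[76,5,36],"yfx":[25,47,66,76]}}
After op 6 (add /yki/m/2 70): {"cp":[{"cbi":22,"v":0},[29,39,13,19,46],[36,73,92],{"iqu":54,"iu":7,"z":12}],"jgs":[4,[50,68]],"xpf":[[3,54,67,57],{"d":9,"p":63,"xqm":94}],"yki":{"gdk":{"bgh":96,"oiv":9,"u":11,"vdy":44},"m":[76,5,70,36],"yfx":[25,47,66,76]}}
After op 7 (remove /xpf/1): {"cp":[{"cbi":22,"v":0},[29,39,13,19,46],[36,73,92],{"iqu":54,"iu":7,"z":12}],"jgs":[4,[50,68]],"xpf":[[3,54,67,57]],"yki":{"gdk":{"bgh":96,"oiv":9,"u":11,"vdy":44},"m":[76,5,70,36],"yfx":[25,47,66,76]}}
After op 8 (add /yki/gdk/qma 42): {"cp":[{"cbi":22,"v":0},[29,39,13,19,46],[36,73,92],{"iqu":54,"iu":7,"z":12}],"jgs":[4,[50,68]],"xpf":[[3,54,67,57]],"yki":{"gdk":{"bgh":96,"oiv":9,"qma":42,"u":11,"vdy":44},"m":[76,5,70,36],"yfx":[25,47,66,76]}}
After op 9 (add /yki/m/1 96): {"cp":[{"cbi":22,"v":0},[29,39,13,19,46],[36,73,92],{"iqu":54,"iu":7,"z":12}],"jgs":[4,[50,68]],"xpf":[[3,54,67,57]],"yki":{"gdk":{"bgh":96,"oiv":9,"qma":42,"u":11,"vdy":44},"m":[76,96,5,70,36],"yfx":[25,47,66,76]}}
After op 10 (remove /cp/1/4): {"cp":[{"cbi":22,"v":0},[29,39,13,19],[36,73,92],{"iqu":54,"iu":7,"z":12}],"jgs":[4,[50,68]],"xpf":[[3,54,67,57]],"yki":{"gdk":{"bgh":96,"oiv":9,"qma":42,"u":11,"vdy":44},"m":[76,96,5,70,36],"yfx":[25,47,66,76]}}
After op 11 (remove /cp/2/2): {"cp":[{"cbi":22,"v":0},[29,39,13,19],[36,73],{"iqu":54,"iu":7,"z":12}],"jgs":[4,[50,68]],"xpf":[[3,54,67,57]],"yki":{"gdk":{"bgh":96,"oiv":9,"qma":42,"u":11,"vdy":44},"m":[76,96,5,70,36],"yfx":[25,47,66,76]}}
After op 12 (replace /cp/1 72): {"cp":[{"cbi":22,"v":0},72,[36,73],{"iqu":54,"iu":7,"z":12}],"jgs":[4,[50,68]],"xpf":[[3,54,67,57]],"yki":{"gdk":{"bgh":96,"oiv":9,"qma":42,"u":11,"vdy":44},"m":[76,96,5,70,36],"yfx":[25,47,66,76]}}
After op 13 (remove /cp): {"jgs":[4,[50,68]],"xpf":[[3,54,67,57]],"yki":{"gdk":{"bgh":96,"oiv":9,"qma":42,"u":11,"vdy":44},"m":[76,96,5,70,36],"yfx":[25,47,66,76]}}
After op 14 (add /yki/yfx/2 78): {"jgs":[4,[50,68]],"xpf":[[3,54,67,57]],"yki":{"gdk":{"bgh":96,"oiv":9,"qma":42,"u":11,"vdy":44},"m":[76,96,5,70,36],"yfx":[25,47,78,66,76]}}
After op 15 (replace /xpf/0/1 43): {"jgs":[4,[50,68]],"xpf":[[3,43,67,57]],"yki":{"gdk":{"bgh":96,"oiv":9,"qma":42,"u":11,"vdy":44},"m":[76,96,5,70,36],"yfx":[25,47,78,66,76]}}
After op 16 (replace /yki/gdk/qma 10): {"jgs":[4,[50,68]],"xpf":[[3,43,67,57]],"yki":{"gdk":{"bgh":96,"oiv":9,"qma":10,"u":11,"vdy":44},"m":[76,96,5,70,36],"yfx":[25,47,78,66,76]}}
After op 17 (remove /yki/yfx/3): {"jgs":[4,[50,68]],"xpf":[[3,43,67,57]],"yki":{"gdk":{"bgh":96,"oiv":9,"qma":10,"u":11,"vdy":44},"m":[76,96,5,70,36],"yfx":[25,47,78,76]}}
After op 18 (add /yki/m/5 81): {"jgs":[4,[50,68]],"xpf":[[3,43,67,57]],"yki":{"gdk":{"bgh":96,"oiv":9,"qma":10,"u":11,"vdy":44},"m":[76,96,5,70,36,81],"yfx":[25,47,78,76]}}
After op 19 (add /yki/yfx/1 85): {"jgs":[4,[50,68]],"xpf":[[3,43,67,57]],"yki":{"gdk":{"bgh":96,"oiv":9,"qma":10,"u":11,"vdy":44},"m":[76,96,5,70,36,81],"yfx":[25,85,47,78,76]}}
After op 20 (remove /jgs/1): {"jgs":[4],"xpf":[[3,43,67,57]],"yki":{"gdk":{"bgh":96,"oiv":9,"qma":10,"u":11,"vdy":44},"m":[76,96,5,70,36,81],"yfx":[25,85,47,78,76]}}
After op 21 (add /yki/m/5 81): {"jgs":[4],"xpf":[[3,43,67,57]],"yki":{"gdk":{"bgh":96,"oiv":9,"qma":10,"u":11,"vdy":44},"m":[76,96,5,70,36,81,81],"yfx":[25,85,47,78,76]}}
Size at the root: 3

Answer: 3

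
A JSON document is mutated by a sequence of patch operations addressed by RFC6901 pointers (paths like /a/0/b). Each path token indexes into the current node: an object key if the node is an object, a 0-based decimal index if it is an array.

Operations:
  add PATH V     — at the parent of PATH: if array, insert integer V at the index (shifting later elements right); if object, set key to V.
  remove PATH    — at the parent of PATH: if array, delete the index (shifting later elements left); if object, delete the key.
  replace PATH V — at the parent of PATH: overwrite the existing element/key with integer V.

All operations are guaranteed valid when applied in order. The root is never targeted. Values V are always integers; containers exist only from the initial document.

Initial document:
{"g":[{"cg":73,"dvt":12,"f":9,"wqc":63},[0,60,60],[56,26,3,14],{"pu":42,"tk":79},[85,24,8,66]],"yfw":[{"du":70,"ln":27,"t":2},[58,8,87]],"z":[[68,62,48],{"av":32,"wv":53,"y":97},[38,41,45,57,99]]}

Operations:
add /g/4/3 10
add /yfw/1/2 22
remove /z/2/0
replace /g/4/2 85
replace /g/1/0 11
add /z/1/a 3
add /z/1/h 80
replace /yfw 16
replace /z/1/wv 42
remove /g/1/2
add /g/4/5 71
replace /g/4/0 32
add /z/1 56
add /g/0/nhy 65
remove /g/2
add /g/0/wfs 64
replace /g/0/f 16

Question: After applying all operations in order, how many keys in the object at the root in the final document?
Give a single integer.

After op 1 (add /g/4/3 10): {"g":[{"cg":73,"dvt":12,"f":9,"wqc":63},[0,60,60],[56,26,3,14],{"pu":42,"tk":79},[85,24,8,10,66]],"yfw":[{"du":70,"ln":27,"t":2},[58,8,87]],"z":[[68,62,48],{"av":32,"wv":53,"y":97},[38,41,45,57,99]]}
After op 2 (add /yfw/1/2 22): {"g":[{"cg":73,"dvt":12,"f":9,"wqc":63},[0,60,60],[56,26,3,14],{"pu":42,"tk":79},[85,24,8,10,66]],"yfw":[{"du":70,"ln":27,"t":2},[58,8,22,87]],"z":[[68,62,48],{"av":32,"wv":53,"y":97},[38,41,45,57,99]]}
After op 3 (remove /z/2/0): {"g":[{"cg":73,"dvt":12,"f":9,"wqc":63},[0,60,60],[56,26,3,14],{"pu":42,"tk":79},[85,24,8,10,66]],"yfw":[{"du":70,"ln":27,"t":2},[58,8,22,87]],"z":[[68,62,48],{"av":32,"wv":53,"y":97},[41,45,57,99]]}
After op 4 (replace /g/4/2 85): {"g":[{"cg":73,"dvt":12,"f":9,"wqc":63},[0,60,60],[56,26,3,14],{"pu":42,"tk":79},[85,24,85,10,66]],"yfw":[{"du":70,"ln":27,"t":2},[58,8,22,87]],"z":[[68,62,48],{"av":32,"wv":53,"y":97},[41,45,57,99]]}
After op 5 (replace /g/1/0 11): {"g":[{"cg":73,"dvt":12,"f":9,"wqc":63},[11,60,60],[56,26,3,14],{"pu":42,"tk":79},[85,24,85,10,66]],"yfw":[{"du":70,"ln":27,"t":2},[58,8,22,87]],"z":[[68,62,48],{"av":32,"wv":53,"y":97},[41,45,57,99]]}
After op 6 (add /z/1/a 3): {"g":[{"cg":73,"dvt":12,"f":9,"wqc":63},[11,60,60],[56,26,3,14],{"pu":42,"tk":79},[85,24,85,10,66]],"yfw":[{"du":70,"ln":27,"t":2},[58,8,22,87]],"z":[[68,62,48],{"a":3,"av":32,"wv":53,"y":97},[41,45,57,99]]}
After op 7 (add /z/1/h 80): {"g":[{"cg":73,"dvt":12,"f":9,"wqc":63},[11,60,60],[56,26,3,14],{"pu":42,"tk":79},[85,24,85,10,66]],"yfw":[{"du":70,"ln":27,"t":2},[58,8,22,87]],"z":[[68,62,48],{"a":3,"av":32,"h":80,"wv":53,"y":97},[41,45,57,99]]}
After op 8 (replace /yfw 16): {"g":[{"cg":73,"dvt":12,"f":9,"wqc":63},[11,60,60],[56,26,3,14],{"pu":42,"tk":79},[85,24,85,10,66]],"yfw":16,"z":[[68,62,48],{"a":3,"av":32,"h":80,"wv":53,"y":97},[41,45,57,99]]}
After op 9 (replace /z/1/wv 42): {"g":[{"cg":73,"dvt":12,"f":9,"wqc":63},[11,60,60],[56,26,3,14],{"pu":42,"tk":79},[85,24,85,10,66]],"yfw":16,"z":[[68,62,48],{"a":3,"av":32,"h":80,"wv":42,"y":97},[41,45,57,99]]}
After op 10 (remove /g/1/2): {"g":[{"cg":73,"dvt":12,"f":9,"wqc":63},[11,60],[56,26,3,14],{"pu":42,"tk":79},[85,24,85,10,66]],"yfw":16,"z":[[68,62,48],{"a":3,"av":32,"h":80,"wv":42,"y":97},[41,45,57,99]]}
After op 11 (add /g/4/5 71): {"g":[{"cg":73,"dvt":12,"f":9,"wqc":63},[11,60],[56,26,3,14],{"pu":42,"tk":79},[85,24,85,10,66,71]],"yfw":16,"z":[[68,62,48],{"a":3,"av":32,"h":80,"wv":42,"y":97},[41,45,57,99]]}
After op 12 (replace /g/4/0 32): {"g":[{"cg":73,"dvt":12,"f":9,"wqc":63},[11,60],[56,26,3,14],{"pu":42,"tk":79},[32,24,85,10,66,71]],"yfw":16,"z":[[68,62,48],{"a":3,"av":32,"h":80,"wv":42,"y":97},[41,45,57,99]]}
After op 13 (add /z/1 56): {"g":[{"cg":73,"dvt":12,"f":9,"wqc":63},[11,60],[56,26,3,14],{"pu":42,"tk":79},[32,24,85,10,66,71]],"yfw":16,"z":[[68,62,48],56,{"a":3,"av":32,"h":80,"wv":42,"y":97},[41,45,57,99]]}
After op 14 (add /g/0/nhy 65): {"g":[{"cg":73,"dvt":12,"f":9,"nhy":65,"wqc":63},[11,60],[56,26,3,14],{"pu":42,"tk":79},[32,24,85,10,66,71]],"yfw":16,"z":[[68,62,48],56,{"a":3,"av":32,"h":80,"wv":42,"y":97},[41,45,57,99]]}
After op 15 (remove /g/2): {"g":[{"cg":73,"dvt":12,"f":9,"nhy":65,"wqc":63},[11,60],{"pu":42,"tk":79},[32,24,85,10,66,71]],"yfw":16,"z":[[68,62,48],56,{"a":3,"av":32,"h":80,"wv":42,"y":97},[41,45,57,99]]}
After op 16 (add /g/0/wfs 64): {"g":[{"cg":73,"dvt":12,"f":9,"nhy":65,"wfs":64,"wqc":63},[11,60],{"pu":42,"tk":79},[32,24,85,10,66,71]],"yfw":16,"z":[[68,62,48],56,{"a":3,"av":32,"h":80,"wv":42,"y":97},[41,45,57,99]]}
After op 17 (replace /g/0/f 16): {"g":[{"cg":73,"dvt":12,"f":16,"nhy":65,"wfs":64,"wqc":63},[11,60],{"pu":42,"tk":79},[32,24,85,10,66,71]],"yfw":16,"z":[[68,62,48],56,{"a":3,"av":32,"h":80,"wv":42,"y":97},[41,45,57,99]]}
Size at the root: 3

Answer: 3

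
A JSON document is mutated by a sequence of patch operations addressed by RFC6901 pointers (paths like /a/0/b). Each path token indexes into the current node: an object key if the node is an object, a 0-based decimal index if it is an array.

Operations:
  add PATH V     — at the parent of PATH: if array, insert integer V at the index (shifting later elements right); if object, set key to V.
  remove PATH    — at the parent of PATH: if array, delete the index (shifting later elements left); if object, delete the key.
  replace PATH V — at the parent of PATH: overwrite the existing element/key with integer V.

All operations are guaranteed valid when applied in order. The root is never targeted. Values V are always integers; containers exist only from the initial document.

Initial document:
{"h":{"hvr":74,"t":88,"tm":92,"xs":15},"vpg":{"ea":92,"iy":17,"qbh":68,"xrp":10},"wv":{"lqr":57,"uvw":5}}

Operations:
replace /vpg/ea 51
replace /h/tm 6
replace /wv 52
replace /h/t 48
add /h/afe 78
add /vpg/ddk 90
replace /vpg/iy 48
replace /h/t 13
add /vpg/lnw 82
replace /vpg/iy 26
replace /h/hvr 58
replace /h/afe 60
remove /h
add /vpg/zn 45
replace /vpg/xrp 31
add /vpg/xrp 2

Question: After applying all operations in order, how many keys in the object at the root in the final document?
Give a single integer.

After op 1 (replace /vpg/ea 51): {"h":{"hvr":74,"t":88,"tm":92,"xs":15},"vpg":{"ea":51,"iy":17,"qbh":68,"xrp":10},"wv":{"lqr":57,"uvw":5}}
After op 2 (replace /h/tm 6): {"h":{"hvr":74,"t":88,"tm":6,"xs":15},"vpg":{"ea":51,"iy":17,"qbh":68,"xrp":10},"wv":{"lqr":57,"uvw":5}}
After op 3 (replace /wv 52): {"h":{"hvr":74,"t":88,"tm":6,"xs":15},"vpg":{"ea":51,"iy":17,"qbh":68,"xrp":10},"wv":52}
After op 4 (replace /h/t 48): {"h":{"hvr":74,"t":48,"tm":6,"xs":15},"vpg":{"ea":51,"iy":17,"qbh":68,"xrp":10},"wv":52}
After op 5 (add /h/afe 78): {"h":{"afe":78,"hvr":74,"t":48,"tm":6,"xs":15},"vpg":{"ea":51,"iy":17,"qbh":68,"xrp":10},"wv":52}
After op 6 (add /vpg/ddk 90): {"h":{"afe":78,"hvr":74,"t":48,"tm":6,"xs":15},"vpg":{"ddk":90,"ea":51,"iy":17,"qbh":68,"xrp":10},"wv":52}
After op 7 (replace /vpg/iy 48): {"h":{"afe":78,"hvr":74,"t":48,"tm":6,"xs":15},"vpg":{"ddk":90,"ea":51,"iy":48,"qbh":68,"xrp":10},"wv":52}
After op 8 (replace /h/t 13): {"h":{"afe":78,"hvr":74,"t":13,"tm":6,"xs":15},"vpg":{"ddk":90,"ea":51,"iy":48,"qbh":68,"xrp":10},"wv":52}
After op 9 (add /vpg/lnw 82): {"h":{"afe":78,"hvr":74,"t":13,"tm":6,"xs":15},"vpg":{"ddk":90,"ea":51,"iy":48,"lnw":82,"qbh":68,"xrp":10},"wv":52}
After op 10 (replace /vpg/iy 26): {"h":{"afe":78,"hvr":74,"t":13,"tm":6,"xs":15},"vpg":{"ddk":90,"ea":51,"iy":26,"lnw":82,"qbh":68,"xrp":10},"wv":52}
After op 11 (replace /h/hvr 58): {"h":{"afe":78,"hvr":58,"t":13,"tm":6,"xs":15},"vpg":{"ddk":90,"ea":51,"iy":26,"lnw":82,"qbh":68,"xrp":10},"wv":52}
After op 12 (replace /h/afe 60): {"h":{"afe":60,"hvr":58,"t":13,"tm":6,"xs":15},"vpg":{"ddk":90,"ea":51,"iy":26,"lnw":82,"qbh":68,"xrp":10},"wv":52}
After op 13 (remove /h): {"vpg":{"ddk":90,"ea":51,"iy":26,"lnw":82,"qbh":68,"xrp":10},"wv":52}
After op 14 (add /vpg/zn 45): {"vpg":{"ddk":90,"ea":51,"iy":26,"lnw":82,"qbh":68,"xrp":10,"zn":45},"wv":52}
After op 15 (replace /vpg/xrp 31): {"vpg":{"ddk":90,"ea":51,"iy":26,"lnw":82,"qbh":68,"xrp":31,"zn":45},"wv":52}
After op 16 (add /vpg/xrp 2): {"vpg":{"ddk":90,"ea":51,"iy":26,"lnw":82,"qbh":68,"xrp":2,"zn":45},"wv":52}
Size at the root: 2

Answer: 2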